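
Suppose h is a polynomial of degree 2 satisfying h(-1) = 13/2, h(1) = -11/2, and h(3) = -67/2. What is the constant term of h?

Write h(n) = an^2 + bn + c. Substituting each data point gives a linear system:
  a - b + c = 13/2
  a + b + c = -11/2
  9a + 3b + c = -67/2
Solving the system yields a = -2, b = -6, c = 5/2.
So h(n) = -2n^2 - 6n + 5/2.
The constant term is 5/2.

5/2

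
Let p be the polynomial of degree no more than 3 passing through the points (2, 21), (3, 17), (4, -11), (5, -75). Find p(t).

p(t) = -2t^3 + 6t^2 + 4t + 5

Write p(t) = at^3 + bt^2 + ct + d. Substituting each data point gives a linear system:
  8a + 4b + 2c + d = 21
  27a + 9b + 3c + d = 17
  64a + 16b + 4c + d = -11
  125a + 25b + 5c + d = -75
Solving the system yields a = -2, b = 6, c = 4, d = 5.
So p(t) = -2t^3 + 6t^2 + 4t + 5.
Check: p(2) = 21. ✓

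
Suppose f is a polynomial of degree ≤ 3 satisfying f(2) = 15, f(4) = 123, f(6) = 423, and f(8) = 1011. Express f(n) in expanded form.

f(n) = 2n^3 - 2n + 3

Using the Lagrange interpolation formula with nodes 2, 4, 6, 8:
  L_0(n) = (n - 4)(n - 6)(n - 8) / -48
  L_1(n) = (n - 2)(n - 6)(n - 8) / 16
  L_2(n) = (n - 2)(n - 4)(n - 8) / -16
  L_3(n) = (n - 2)(n - 4)(n - 6) / 48
Then f(n) = 15·L_0(n) + 123·L_1(n) + 423·L_2(n) + 1011·L_3(n).
Expanding and collecting terms gives f(n) = 2n^3 - 2n + 3.
Check: f(6) = 423. ✓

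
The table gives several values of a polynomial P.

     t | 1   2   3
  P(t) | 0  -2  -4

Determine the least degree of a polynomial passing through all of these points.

Forward differences of the values at t = 1, 2, 3:
  P  : 0  -2  -4
  Δ  : -2  -2
  Δ^2: 0
The first differences are constant (-2) and nonzero, while all higher differences vanish, so the minimal degree is 1.

1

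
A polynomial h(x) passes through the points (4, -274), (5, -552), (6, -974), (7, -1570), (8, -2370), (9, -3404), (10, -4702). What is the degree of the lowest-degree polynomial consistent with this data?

3

Forward differences of the values at x = 4, 5, 6, 7, 8, 9, 10:
  h  : -274  -552  -974  -1570  -2370  -3404  -4702
  Δ  : -278  -422  -596  -800  -1034  -1298
  Δ^2: -144  -174  -204  -234  -264
  Δ^3: -30  -30  -30  -30
  Δ^4: 0  0  0
  Δ^5: 0  0
  Δ^6: 0
The third differences are constant (-30) and nonzero, while all higher differences vanish, so the minimal degree is 3.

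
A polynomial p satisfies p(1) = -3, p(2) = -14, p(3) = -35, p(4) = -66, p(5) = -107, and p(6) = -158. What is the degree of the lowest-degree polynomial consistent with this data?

2

Forward differences of the values at n = 1, 2, 3, 4, 5, 6:
  p  : -3  -14  -35  -66  -107  -158
  Δ  : -11  -21  -31  -41  -51
  Δ^2: -10  -10  -10  -10
  Δ^3: 0  0  0
  Δ^4: 0  0
  Δ^5: 0
The second differences are constant (-10) and nonzero, while all higher differences vanish, so the minimal degree is 2.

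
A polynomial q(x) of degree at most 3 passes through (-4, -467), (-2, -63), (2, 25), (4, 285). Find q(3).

Using the Lagrange interpolation formula with nodes -4, -2, 2, 4:
  L_0(x) = (x + 2)(x - 2)(x - 4) / -96
  L_1(x) = (x + 4)(x - 2)(x - 4) / 48
  L_2(x) = (x + 4)(x + 2)(x - 4) / -48
  L_3(x) = (x + 4)(x + 2)(x - 2) / 96
Then q(x) = -467·L_0(x) - 63·L_1(x) + 25·L_2(x) + 285·L_3(x).
Expanding and collecting terms gives q(x) = 6x^3 - 6x^2 - 2x + 5.
Evaluating at x = 3: q(3) = 107.

107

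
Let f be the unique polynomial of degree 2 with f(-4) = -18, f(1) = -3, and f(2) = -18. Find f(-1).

Using the Lagrange interpolation formula with nodes -4, 1, 2:
  L_0(x) = (x - 1)(x - 2) / 30
  L_1(x) = (x + 4)(x - 2) / -5
  L_2(x) = (x + 4)(x - 1) / 6
Then f(x) = -18·L_0(x) - 3·L_1(x) - 18·L_2(x).
Expanding and collecting terms gives f(x) = -3x^2 - 6x + 6.
Evaluating at x = -1: f(-1) = 9.

9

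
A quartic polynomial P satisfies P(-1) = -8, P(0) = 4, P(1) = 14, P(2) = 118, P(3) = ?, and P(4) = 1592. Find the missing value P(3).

532

The 5 known points determine the degree-4 polynomial uniquely.
Write P(t) = at^4 + bt^3 + ct^2 + dt + e. Substituting each data point gives a linear system:
  a - b + c - d + e = -8
  e = 4
  a + b + c + d + e = 14
  16a + 8b + 4c + 2d + e = 118
  256a + 64b + 16c + 4d + e = 1592
Solving the system yields a = 5, b = 6, c = -6, d = 5, e = 4.
So P(t) = 5t⁴ + 6t³ - 6t² + 5t + 4.
Then P(3) = 532.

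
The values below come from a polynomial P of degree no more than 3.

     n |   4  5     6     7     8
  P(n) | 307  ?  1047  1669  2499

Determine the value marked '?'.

On equispaced nodes a degree-3 polynomial has vanishing fourth forward difference, so
  P(4) - 4·P(5) + 6·P(6) - 4·P(7) + P(8) = 0.
Substituting the known values and solving for P(5):
  -4·P(5) = -2412
  P(5) = 603.

603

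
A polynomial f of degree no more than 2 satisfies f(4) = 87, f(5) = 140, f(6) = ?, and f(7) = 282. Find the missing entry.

On equispaced nodes a degree-2 polynomial has vanishing third forward difference, so
  - f(4) + 3·f(5) - 3·f(6) + f(7) = 0.
Substituting the known values and solving for f(6):
  -3·f(6) = -615
  f(6) = 205.

205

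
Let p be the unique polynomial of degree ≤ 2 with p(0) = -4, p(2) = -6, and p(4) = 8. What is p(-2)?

Using the Lagrange interpolation formula with nodes 0, 2, 4:
  L_0(s) = (s - 2)(s - 4) / 8
  L_1(s) = s(s - 4) / -4
  L_2(s) = s(s - 2) / 8
Then p(s) = -4·L_0(s) - 6·L_1(s) + 8·L_2(s).
Expanding and collecting terms gives p(s) = 2s² - 5s - 4.
Evaluating at s = -2: p(-2) = 14.

14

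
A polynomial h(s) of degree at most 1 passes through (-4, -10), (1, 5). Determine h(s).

Using the Lagrange interpolation formula with nodes -4, 1:
  L_0(s) = (s - 1) / -5
  L_1(s) = (s + 4) / 5
Then h(s) = -10·L_0(s) + 5·L_1(s).
Expanding and collecting terms gives h(s) = 3s + 2.
Check: h(-4) = -10. ✓

h(s) = 3s + 2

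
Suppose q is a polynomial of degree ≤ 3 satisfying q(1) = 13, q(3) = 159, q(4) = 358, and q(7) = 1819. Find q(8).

Using the Lagrange interpolation formula with nodes 1, 3, 4, 7:
  L_0(n) = (n - 3)(n - 4)(n - 7) / -36
  L_1(n) = (n - 1)(n - 4)(n - 7) / 8
  L_2(n) = (n - 1)(n - 3)(n - 7) / -9
  L_3(n) = (n - 1)(n - 3)(n - 4) / 72
Then q(n) = 13·L_0(n) + 159·L_1(n) + 358·L_2(n) + 1819·L_3(n).
Expanding and collecting terms gives q(n) = 5n^3 + 2n^2 + 6.
Evaluating at n = 8: q(8) = 2694.

2694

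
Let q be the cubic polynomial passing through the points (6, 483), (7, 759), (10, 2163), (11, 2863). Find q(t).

q(t) = 2t^3 + 2t^2 - 4t + 3

Write q(t) = at^3 + bt^2 + ct + d. Substituting each data point gives a linear system:
  216a + 36b + 6c + d = 483
  343a + 49b + 7c + d = 759
  1000a + 100b + 10c + d = 2163
  1331a + 121b + 11c + d = 2863
Solving the system yields a = 2, b = 2, c = -4, d = 3.
So q(t) = 2t^3 + 2t^2 - 4t + 3.
Check: q(10) = 2163. ✓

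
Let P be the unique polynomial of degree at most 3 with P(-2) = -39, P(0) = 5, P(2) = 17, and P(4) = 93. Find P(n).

P(n) = 2n^3 - 4n^2 + 6n + 5

Write P(n) = an^3 + bn^2 + cn + d. Substituting each data point gives a linear system:
  -8a + 4b - 2c + d = -39
  d = 5
  8a + 4b + 2c + d = 17
  64a + 16b + 4c + d = 93
Solving the system yields a = 2, b = -4, c = 6, d = 5.
So P(n) = 2n^3 - 4n^2 + 6n + 5.
Check: P(-2) = -39. ✓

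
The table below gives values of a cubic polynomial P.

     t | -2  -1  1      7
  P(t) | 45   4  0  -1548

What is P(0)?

Using the Lagrange interpolation formula with nodes -2, -1, 1, 7:
  L_0(t) = (t + 1)(t - 1)(t - 7) / -27
  L_1(t) = (t + 2)(t - 1)(t - 7) / 16
  L_2(t) = (t + 2)(t + 1)(t - 7) / -36
  L_3(t) = (t + 2)(t + 1)(t - 1) / 432
Then P(t) = 45·L_0(t) + 4·L_1(t) + 0·L_2(t) - 1548·L_3(t).
Expanding and collecting terms gives P(t) = -5t³ + 3t² + 3t - 1.
Evaluating at t = 0: P(0) = -1.

-1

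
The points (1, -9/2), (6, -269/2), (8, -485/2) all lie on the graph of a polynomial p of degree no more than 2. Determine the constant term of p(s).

Write p(s) = as^2 + bs + c. Substituting each data point gives a linear system:
  a + b + c = -9/2
  36a + 6b + c = -269/2
  64a + 8b + c = -485/2
Solving the system yields a = -4, b = 2, c = -5/2.
So p(s) = -4s^2 + 2s - 5/2.
The constant term is -5/2.

-5/2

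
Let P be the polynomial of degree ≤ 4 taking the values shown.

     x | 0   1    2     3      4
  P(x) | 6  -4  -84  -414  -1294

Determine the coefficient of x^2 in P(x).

Write P(x) = ax^4 + bx^3 + cx^2 + dx + e. Substituting each data point gives a linear system:
  e = 6
  a + b + c + d + e = -4
  16a + 8b + 4c + 2d + e = -84
  81a + 27b + 9c + 3d + e = -414
  256a + 64b + 16c + 4d + e = -1294
Solving the system yields a = -5, b = 0, c = 0, d = -5, e = 6.
So P(x) = -5x⁴ - 5x + 6.
The coefficient of x^2 is 0.

0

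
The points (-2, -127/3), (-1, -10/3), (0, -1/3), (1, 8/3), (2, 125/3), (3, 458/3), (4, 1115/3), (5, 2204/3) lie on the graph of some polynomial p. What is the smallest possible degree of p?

Forward differences of the values at u = -2, -1, 0, 1, 2, 3, 4, 5:
  p  : -127/3  -10/3  -1/3  8/3  125/3  458/3  1115/3  2204/3
  Δ  : 39  3  3  39  111  219  363
  Δ^2: -36  0  36  72  108  144
  Δ^3: 36  36  36  36  36
  Δ^4: 0  0  0  0
  Δ^5: 0  0  0
  Δ^6: 0  0
  Δ^7: 0
The third differences are constant (36) and nonzero, while all higher differences vanish, so the minimal degree is 3.

3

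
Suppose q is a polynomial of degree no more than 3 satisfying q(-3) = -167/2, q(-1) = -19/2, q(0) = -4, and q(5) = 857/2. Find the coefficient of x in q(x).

4

Write q(x) = ax^3 + bx^2 + cx + d. Substituting each data point gives a linear system:
  -27a + 9b - 3c + d = -167/2
  -a + b - c + d = -19/2
  d = -4
  125a + 25b + 5c + d = 857/2
Solving the system yields a = 3, b = 3/2, c = 4, d = -4.
So q(x) = 3x³ + (3/2)x² + 4x - 4.
The coefficient of x is 4.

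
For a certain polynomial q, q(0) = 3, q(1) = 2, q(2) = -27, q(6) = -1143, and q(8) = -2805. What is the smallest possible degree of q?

3

Divided differences on the nodes 0, 1, 2, 6, 8:
  order 0: 3  2  -27  -1143  -2805
  order 1: -1  -29  -279  -831
  order 2: -14  -50  -92
  order 3: -6  -6
  order 4: 0
The order-3 divided differences are all -6 (nonzero) and every higher order vanishes, so the data lies on a polynomial of degree exactly 3.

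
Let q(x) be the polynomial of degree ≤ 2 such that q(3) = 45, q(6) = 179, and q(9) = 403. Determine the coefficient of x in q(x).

Write q(x) = ax^2 + bx + c. Substituting each data point gives a linear system:
  9a + 3b + c = 45
  36a + 6b + c = 179
  81a + 9b + c = 403
Solving the system yields a = 5, b = -1/3, c = 1.
So q(x) = 5x^2 - (1/3)x + 1.
The coefficient of x is -1/3.

-1/3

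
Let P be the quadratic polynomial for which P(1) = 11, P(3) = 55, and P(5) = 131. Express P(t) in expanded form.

Write P(t) = at^2 + bt + c. Substituting each data point gives a linear system:
  a + b + c = 11
  9a + 3b + c = 55
  25a + 5b + c = 131
Solving the system yields a = 4, b = 6, c = 1.
So P(t) = 4t^2 + 6t + 1.
Check: P(5) = 131. ✓

P(t) = 4t^2 + 6t + 1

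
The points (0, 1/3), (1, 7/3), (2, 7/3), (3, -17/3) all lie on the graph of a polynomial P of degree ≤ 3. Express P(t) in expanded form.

P(t) = -t^3 + 2t^2 + t + 1/3

Write P(t) = at^3 + bt^2 + ct + d. Substituting each data point gives a linear system:
  d = 1/3
  a + b + c + d = 7/3
  8a + 4b + 2c + d = 7/3
  27a + 9b + 3c + d = -17/3
Solving the system yields a = -1, b = 2, c = 1, d = 1/3.
So P(t) = -t³ + 2t² + t + 1/3.
Check: P(3) = -17/3. ✓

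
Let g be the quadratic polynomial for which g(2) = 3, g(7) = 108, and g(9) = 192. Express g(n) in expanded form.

g(n) = 3n^2 - 6n + 3

Write g(n) = an^2 + bn + c. Substituting each data point gives a linear system:
  4a + 2b + c = 3
  49a + 7b + c = 108
  81a + 9b + c = 192
Solving the system yields a = 3, b = -6, c = 3.
So g(n) = 3n^2 - 6n + 3.
Check: g(7) = 108. ✓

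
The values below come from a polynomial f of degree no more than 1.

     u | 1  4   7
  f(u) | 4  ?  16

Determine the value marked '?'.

10

The 2 known points determine the degree-1 polynomial uniquely.
Write f(u) = au + b. Substituting each data point gives a linear system:
  a + b = 4
  7a + b = 16
Solving the system yields a = 2, b = 2.
So f(u) = 2u + 2.
Then f(4) = 10.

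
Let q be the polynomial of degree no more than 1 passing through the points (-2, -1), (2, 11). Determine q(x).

q(x) = 3x + 5

Write q(x) = ax + b. Substituting each data point gives a linear system:
  -2a + b = -1
  2a + b = 11
Solving the system yields a = 3, b = 5.
So q(x) = 3x + 5.
Check: q(-2) = -1. ✓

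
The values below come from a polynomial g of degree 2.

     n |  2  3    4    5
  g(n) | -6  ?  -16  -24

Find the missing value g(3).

The 3 known points determine the degree-2 polynomial uniquely.
Write g(n) = an^2 + bn + c. Substituting each data point gives a linear system:
  4a + 2b + c = -6
  16a + 4b + c = -16
  25a + 5b + c = -24
Solving the system yields a = -1, b = 1, c = -4.
So g(n) = -n² + n - 4.
Then g(3) = -10.

-10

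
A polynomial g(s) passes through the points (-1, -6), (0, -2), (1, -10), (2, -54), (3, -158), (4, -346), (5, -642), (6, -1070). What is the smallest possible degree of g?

Forward differences of the values at s = -1, 0, 1, 2, 3, 4, 5, 6:
  g  : -6  -2  -10  -54  -158  -346  -642  -1070
  Δ  : 4  -8  -44  -104  -188  -296  -428
  Δ^2: -12  -36  -60  -84  -108  -132
  Δ^3: -24  -24  -24  -24  -24
  Δ^4: 0  0  0  0
  Δ^5: 0  0  0
  Δ^6: 0  0
  Δ^7: 0
The third differences are constant (-24) and nonzero, while all higher differences vanish, so the minimal degree is 3.

3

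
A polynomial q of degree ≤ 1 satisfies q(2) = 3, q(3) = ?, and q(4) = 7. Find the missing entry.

5

On equispaced nodes a degree-1 polynomial has vanishing second forward difference, so
  q(2) - 2·q(3) + q(4) = 0.
Substituting the known values and solving for q(3):
  -2·q(3) = -10
  q(3) = 5.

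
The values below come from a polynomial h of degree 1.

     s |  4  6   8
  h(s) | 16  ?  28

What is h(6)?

22

On equispaced nodes a degree-1 polynomial has vanishing second forward difference, so
  h(4) - 2·h(6) + h(8) = 0.
Substituting the known values and solving for h(6):
  -2·h(6) = -44
  h(6) = 22.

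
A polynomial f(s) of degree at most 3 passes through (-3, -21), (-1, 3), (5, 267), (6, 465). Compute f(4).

Using the Lagrange interpolation formula with nodes -3, -1, 5, 6:
  L_0(s) = (s + 1)(s - 5)(s - 6) / -144
  L_1(s) = (s + 3)(s - 5)(s - 6) / 84
  L_2(s) = (s + 3)(s + 1)(s - 6) / -48
  L_3(s) = (s + 3)(s + 1)(s - 5) / 63
Then f(s) = -21·L_0(s) + 3·L_1(s) + 267·L_2(s) + 465·L_3(s).
Expanding and collecting terms gives f(s) = 2s³ + 2s² - 6s - 3.
Evaluating at s = 4: f(4) = 133.

133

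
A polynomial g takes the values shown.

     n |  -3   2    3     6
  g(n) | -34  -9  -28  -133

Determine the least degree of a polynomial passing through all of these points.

Divided differences on the nodes -3, 2, 3, 6:
  order 0: -34  -9  -28  -133
  order 1: 5  -19  -35
  order 2: -4  -4
  order 3: 0
The order-2 divided differences are all -4 (nonzero) and every higher order vanishes, so the data lies on a polynomial of degree exactly 2.

2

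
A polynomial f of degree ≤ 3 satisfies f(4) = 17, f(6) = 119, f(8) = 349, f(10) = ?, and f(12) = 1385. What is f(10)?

755

On equispaced nodes a degree-3 polynomial has vanishing fourth forward difference, so
  f(4) - 4·f(6) + 6·f(8) - 4·f(10) + f(12) = 0.
Substituting the known values and solving for f(10):
  -4·f(10) = -3020
  f(10) = 755.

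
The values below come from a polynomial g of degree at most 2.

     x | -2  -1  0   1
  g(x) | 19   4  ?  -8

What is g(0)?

The 3 known points determine the degree-2 polynomial uniquely.
Write g(x) = ax^2 + bx + c. Substituting each data point gives a linear system:
  4a - 2b + c = 19
  a - b + c = 4
  a + b + c = -8
Solving the system yields a = 3, b = -6, c = -5.
So g(x) = 3x² - 6x - 5.
Then g(0) = -5.

-5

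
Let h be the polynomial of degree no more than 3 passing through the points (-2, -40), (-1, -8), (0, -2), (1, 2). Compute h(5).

478

Using the Lagrange interpolation formula with nodes -2, -1, 0, 1:
  L_0(x) = (x + 1)x(x - 1) / -6
  L_1(x) = (x + 2)x(x - 1) / 2
  L_2(x) = (x + 2)(x + 1)(x - 1) / -2
  L_3(x) = (x + 2)(x + 1)x / 6
Then h(x) = -40·L_0(x) - 8·L_1(x) - 2·L_2(x) + 2·L_3(x).
Expanding and collecting terms gives h(x) = 4x³ - x² + x - 2.
Evaluating at x = 5: h(5) = 478.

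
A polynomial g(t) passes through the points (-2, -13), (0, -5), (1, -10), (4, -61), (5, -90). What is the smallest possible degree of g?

2

Divided differences on the nodes -2, 0, 1, 4, 5:
  order 0: -13  -5  -10  -61  -90
  order 1: 4  -5  -17  -29
  order 2: -3  -3  -3
  order 3: 0  0
  order 4: 0
The order-2 divided differences are all -3 (nonzero) and every higher order vanishes, so the data lies on a polynomial of degree exactly 2.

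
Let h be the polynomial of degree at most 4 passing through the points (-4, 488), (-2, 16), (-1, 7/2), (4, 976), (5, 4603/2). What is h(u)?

Write h(u) = au^4 + bu^3 + cu^2 + du + e. Substituting each data point gives a linear system:
  256a - 64b + 16c - 4d + e = 488
  16a - 8b + 4c - 2d + e = 16
  a - b + c - d + e = 7/2
  256a + 64b + 16c + 4d + e = 976
  625a + 125b + 25c + 5d + e = 4603/2
Solving the system yields a = 3, b = 4, c = -5/2, d = -3, e = 4.
So h(u) = 3u^4 + 4u^3 - (5/2)u^2 - 3u + 4.
Check: h(-1) = 7/2. ✓

h(u) = 3u^4 + 4u^3 - (5/2)u^2 - 3u + 4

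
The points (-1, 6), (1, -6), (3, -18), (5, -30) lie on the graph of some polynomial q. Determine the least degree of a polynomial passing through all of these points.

Forward differences of the values at u = -1, 1, 3, 5:
  q  : 6  -6  -18  -30
  Δ  : -12  -12  -12
  Δ^2: 0  0
  Δ^3: 0
The first differences are constant (-12) and nonzero, while all higher differences vanish, so the minimal degree is 1.

1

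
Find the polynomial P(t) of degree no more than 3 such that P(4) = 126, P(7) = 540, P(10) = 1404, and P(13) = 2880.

P(t) = t^3 + 4t^2 + t - 6

Write P(t) = at^3 + bt^2 + ct + d. Substituting each data point gives a linear system:
  64a + 16b + 4c + d = 126
  343a + 49b + 7c + d = 540
  1000a + 100b + 10c + d = 1404
  2197a + 169b + 13c + d = 2880
Solving the system yields a = 1, b = 4, c = 1, d = -6.
So P(t) = t³ + 4t² + t - 6.
Check: P(4) = 126. ✓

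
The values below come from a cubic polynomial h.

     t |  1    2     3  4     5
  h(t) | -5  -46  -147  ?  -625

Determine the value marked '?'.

On equispaced nodes a degree-3 polynomial has vanishing fourth forward difference, so
  h(1) - 4·h(2) + 6·h(3) - 4·h(4) + h(5) = 0.
Substituting the known values and solving for h(4):
  -4·h(4) = 1328
  h(4) = -332.

-332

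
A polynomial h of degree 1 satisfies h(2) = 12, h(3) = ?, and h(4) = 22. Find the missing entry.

The 2 known points determine the degree-1 polynomial uniquely.
Write h(n) = an + b. Substituting each data point gives a linear system:
  2a + b = 12
  4a + b = 22
Solving the system yields a = 5, b = 2.
So h(n) = 5n + 2.
Then h(3) = 17.

17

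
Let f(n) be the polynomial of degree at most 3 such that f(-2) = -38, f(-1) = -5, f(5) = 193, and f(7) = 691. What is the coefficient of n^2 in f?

-6

Write f(n) = an^3 + bn^2 + cn + d. Substituting each data point gives a linear system:
  -8a + 4b - 2c + d = -38
  -a + b - c + d = -5
  125a + 25b + 5c + d = 193
  343a + 49b + 7c + d = 691
Solving the system yields a = 3, b = -6, c = -6, d = -2.
So f(n) = 3n^3 - 6n^2 - 6n - 2.
The coefficient of n^2 is -6.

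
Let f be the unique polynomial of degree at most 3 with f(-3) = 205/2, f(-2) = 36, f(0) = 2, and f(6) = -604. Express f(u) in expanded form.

Write f(u) = au^3 + bu^2 + cu + d. Substituting each data point gives a linear system:
  -27a + 9b - 3c + d = 205/2
  -8a + 4b - 2c + d = 36
  d = 2
  216a + 36b + 6c + d = -604
Solving the system yields a = -3, b = 3/2, c = -2, d = 2.
So f(u) = -3u³ + (3/2)u² - 2u + 2.
Check: f(-3) = 205/2. ✓

f(u) = -3u^3 + (3/2)u^2 - 2u + 2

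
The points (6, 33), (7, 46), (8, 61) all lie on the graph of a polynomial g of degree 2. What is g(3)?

Using the Lagrange interpolation formula with nodes 6, 7, 8:
  L_0(t) = (t - 7)(t - 8) / 2
  L_1(t) = (t - 6)(t - 8) / -1
  L_2(t) = (t - 6)(t - 7) / 2
Then g(t) = 33·L_0(t) + 46·L_1(t) + 61·L_2(t).
Expanding and collecting terms gives g(t) = t^2 - 3.
Evaluating at t = 3: g(3) = 6.

6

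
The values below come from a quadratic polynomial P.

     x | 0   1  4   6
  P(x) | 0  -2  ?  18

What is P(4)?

The 3 known points determine the degree-2 polynomial uniquely.
Write P(x) = ax^2 + bx + c. Substituting each data point gives a linear system:
  c = 0
  a + b + c = -2
  36a + 6b + c = 18
Solving the system yields a = 1, b = -3, c = 0.
So P(x) = x² - 3x.
Then P(4) = 4.

4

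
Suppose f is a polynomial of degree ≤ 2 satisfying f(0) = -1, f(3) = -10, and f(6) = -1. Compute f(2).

-9

Using the Lagrange interpolation formula with nodes 0, 3, 6:
  L_0(n) = (n - 3)(n - 6) / 18
  L_1(n) = n(n - 6) / -9
  L_2(n) = n(n - 3) / 18
Then f(n) = -1·L_0(n) - 10·L_1(n) - 1·L_2(n).
Expanding and collecting terms gives f(n) = n^2 - 6n - 1.
Evaluating at n = 2: f(2) = -9.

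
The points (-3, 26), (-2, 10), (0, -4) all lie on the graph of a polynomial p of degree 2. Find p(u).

p(u) = 3u^2 - u - 4

Write p(u) = au^2 + bu + c. Substituting each data point gives a linear system:
  9a - 3b + c = 26
  4a - 2b + c = 10
  c = -4
Solving the system yields a = 3, b = -1, c = -4.
So p(u) = 3u^2 - u - 4.
Check: p(-3) = 26. ✓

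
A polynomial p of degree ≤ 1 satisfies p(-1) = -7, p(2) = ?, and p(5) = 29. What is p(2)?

11

On equispaced nodes a degree-1 polynomial has vanishing second forward difference, so
  p(-1) - 2·p(2) + p(5) = 0.
Substituting the known values and solving for p(2):
  -2·p(2) = -22
  p(2) = 11.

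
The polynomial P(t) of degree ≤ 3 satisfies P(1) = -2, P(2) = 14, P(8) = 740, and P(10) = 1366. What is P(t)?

Write P(t) = at^3 + bt^2 + ct + d. Substituting each data point gives a linear system:
  a + b + c + d = -2
  8a + 4b + 2c + d = 14
  512a + 64b + 8c + d = 740
  1000a + 100b + 10c + d = 1366
Solving the system yields a = 1, b = 4, c = -3, d = -4.
So P(t) = t^3 + 4t^2 - 3t - 4.
Check: P(8) = 740. ✓

P(t) = t^3 + 4t^2 - 3t - 4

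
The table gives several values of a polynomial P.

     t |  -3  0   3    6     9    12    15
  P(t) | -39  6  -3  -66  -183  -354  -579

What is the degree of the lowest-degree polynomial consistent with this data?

Forward differences of the values at t = -3, 0, 3, 6, 9, 12, 15:
  P  : -39  6  -3  -66  -183  -354  -579
  Δ  : 45  -9  -63  -117  -171  -225
  Δ^2: -54  -54  -54  -54  -54
  Δ^3: 0  0  0  0
  Δ^4: 0  0  0
  Δ^5: 0  0
  Δ^6: 0
The second differences are constant (-54) and nonzero, while all higher differences vanish, so the minimal degree is 2.

2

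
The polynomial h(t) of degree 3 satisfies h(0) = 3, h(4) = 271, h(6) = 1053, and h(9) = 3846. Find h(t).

Write h(t) = at^3 + bt^2 + ct + d. Substituting each data point gives a linear system:
  d = 3
  64a + 16b + 4c + d = 271
  216a + 36b + 6c + d = 1053
  729a + 81b + 9c + d = 3846
Solving the system yields a = 6, b = -6, c = -5, d = 3.
So h(t) = 6t^3 - 6t^2 - 5t + 3.
Check: h(0) = 3. ✓

h(t) = 6t^3 - 6t^2 - 5t + 3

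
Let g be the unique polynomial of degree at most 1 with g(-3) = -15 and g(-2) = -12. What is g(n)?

g(n) = 3n - 6

Using the Lagrange interpolation formula with nodes -3, -2:
  L_0(n) = (n + 2) / -1
  L_1(n) = (n + 3) / 1
Then g(n) = -15·L_0(n) - 12·L_1(n).
Expanding and collecting terms gives g(n) = 3n - 6.
Check: g(-2) = -12. ✓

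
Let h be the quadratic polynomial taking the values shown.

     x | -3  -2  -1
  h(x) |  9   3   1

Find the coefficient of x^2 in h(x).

2

Write h(x) = ax^2 + bx + c. Substituting each data point gives a linear system:
  9a - 3b + c = 9
  4a - 2b + c = 3
  a - b + c = 1
Solving the system yields a = 2, b = 4, c = 3.
So h(x) = 2x² + 4x + 3.
The leading coefficient is 2.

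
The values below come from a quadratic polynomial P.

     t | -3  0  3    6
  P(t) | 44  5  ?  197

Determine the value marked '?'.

On equispaced nodes a degree-2 polynomial has vanishing third forward difference, so
  - P(-3) + 3·P(0) - 3·P(3) + P(6) = 0.
Substituting the known values and solving for P(3):
  -3·P(3) = -168
  P(3) = 56.

56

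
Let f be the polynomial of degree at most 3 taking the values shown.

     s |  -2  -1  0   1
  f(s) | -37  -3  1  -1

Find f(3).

Forward differences of the values at s = -2, -1, 0, 1:
  f  : -37  -3  1  -1
  Δ  : 34  4  -2
  Δ^2: -30  -6
  Δ^3: 24
The third differences are constant, confirming degree 3.
Interpolating (Newton forward form) and evaluating at s = 3 gives f(3) = 73.

73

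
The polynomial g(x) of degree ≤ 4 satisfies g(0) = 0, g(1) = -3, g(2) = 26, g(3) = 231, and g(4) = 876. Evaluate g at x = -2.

Forward differences of the values at x = 0, 1, 2, 3, 4:
  g  : 0  -3  26  231  876
  Δ  : -3  29  205  645
  Δ^2: 32  176  440
  Δ^3: 144  264
  Δ^4: 120
The fourth differences are constant, confirming degree 4.
Interpolating (Newton forward form) and evaluating at x = -2 gives g(-2) = 126.

126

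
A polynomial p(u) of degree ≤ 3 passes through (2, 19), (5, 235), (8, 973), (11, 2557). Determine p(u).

p(u) = 2u^3 - u^2 + u + 5

Write p(u) = au^3 + bu^2 + cu + d. Substituting each data point gives a linear system:
  8a + 4b + 2c + d = 19
  125a + 25b + 5c + d = 235
  512a + 64b + 8c + d = 973
  1331a + 121b + 11c + d = 2557
Solving the system yields a = 2, b = -1, c = 1, d = 5.
So p(u) = 2u^3 - u^2 + u + 5.
Check: p(2) = 19. ✓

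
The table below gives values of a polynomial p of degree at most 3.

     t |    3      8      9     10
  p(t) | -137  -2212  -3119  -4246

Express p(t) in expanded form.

p(t) = -4t^3 - 2t^2 - 5t + 4

Write p(t) = at^3 + bt^2 + ct + d. Substituting each data point gives a linear system:
  27a + 9b + 3c + d = -137
  512a + 64b + 8c + d = -2212
  729a + 81b + 9c + d = -3119
  1000a + 100b + 10c + d = -4246
Solving the system yields a = -4, b = -2, c = -5, d = 4.
So p(t) = -4t³ - 2t² - 5t + 4.
Check: p(8) = -2212. ✓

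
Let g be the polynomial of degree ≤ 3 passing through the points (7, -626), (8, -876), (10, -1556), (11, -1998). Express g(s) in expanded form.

Using the Lagrange interpolation formula with nodes 7, 8, 10, 11:
  L_0(s) = (s - 8)(s - 10)(s - 11) / -12
  L_1(s) = (s - 7)(s - 10)(s - 11) / 6
  L_2(s) = (s - 7)(s - 8)(s - 11) / -6
  L_3(s) = (s - 7)(s - 8)(s - 10) / 12
Then g(s) = -626·L_0(s) - 876·L_1(s) - 1556·L_2(s) - 1998·L_3(s).
Expanding and collecting terms gives g(s) = -s^3 - 5s^2 - 6s + 4.
Check: g(11) = -1998. ✓

g(s) = -s^3 - 5s^2 - 6s + 4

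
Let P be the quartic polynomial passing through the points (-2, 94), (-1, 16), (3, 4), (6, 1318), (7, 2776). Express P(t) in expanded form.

Write P(t) = at^4 + bt^3 + ct^2 + dt + e. Substituting each data point gives a linear system:
  16a - 8b + 4c - 2d + e = 94
  a - b + c - d + e = 16
  81a + 27b + 9c + 3d + e = 4
  1296a + 216b + 36c + 6d + e = 1318
  2401a + 343b + 49c + 7d + e = 2776
Solving the system yields a = 2, b = -6, c = 1, d = -3, e = 4.
So P(t) = 2t^4 - 6t^3 + t^2 - 3t + 4.
Check: P(6) = 1318. ✓

P(t) = 2t^4 - 6t^3 + t^2 - 3t + 4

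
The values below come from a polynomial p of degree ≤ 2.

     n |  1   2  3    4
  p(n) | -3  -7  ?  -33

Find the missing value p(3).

-17

On equispaced nodes a degree-2 polynomial has vanishing third forward difference, so
  - p(1) + 3·p(2) - 3·p(3) + p(4) = 0.
Substituting the known values and solving for p(3):
  -3·p(3) = 51
  p(3) = -17.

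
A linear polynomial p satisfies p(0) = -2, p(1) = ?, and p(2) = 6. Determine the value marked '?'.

2

The 2 known points determine the degree-1 polynomial uniquely.
Write p(s) = as + b. Substituting each data point gives a linear system:
  b = -2
  2a + b = 6
Solving the system yields a = 4, b = -2.
So p(s) = 4s - 2.
Then p(1) = 2.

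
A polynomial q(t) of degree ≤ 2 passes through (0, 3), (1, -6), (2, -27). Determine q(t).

q(t) = -6t^2 - 3t + 3

Write q(t) = at^2 + bt + c. Substituting each data point gives a linear system:
  c = 3
  a + b + c = -6
  4a + 2b + c = -27
Solving the system yields a = -6, b = -3, c = 3.
So q(t) = -6t² - 3t + 3.
Check: q(1) = -6. ✓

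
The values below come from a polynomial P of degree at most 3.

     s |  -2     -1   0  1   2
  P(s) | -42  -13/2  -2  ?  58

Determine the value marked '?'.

On equispaced nodes a degree-3 polynomial has vanishing fourth forward difference, so
  P(-2) - 4·P(-1) + 6·P(0) - 4·P(1) + P(2) = 0.
Substituting the known values and solving for P(1):
  -4·P(1) = -30
  P(1) = 15/2.

15/2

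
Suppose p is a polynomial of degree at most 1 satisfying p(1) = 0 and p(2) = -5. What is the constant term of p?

Write p(n) = an + b. Substituting each data point gives a linear system:
  a + b = 0
  2a + b = -5
Solving the system yields a = -5, b = 5.
So p(n) = -5n + 5.
The constant term is 5.

5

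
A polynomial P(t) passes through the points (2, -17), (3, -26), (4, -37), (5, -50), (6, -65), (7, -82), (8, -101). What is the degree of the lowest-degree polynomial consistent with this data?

Forward differences of the values at t = 2, 3, 4, 5, 6, 7, 8:
  P  : -17  -26  -37  -50  -65  -82  -101
  Δ  : -9  -11  -13  -15  -17  -19
  Δ^2: -2  -2  -2  -2  -2
  Δ^3: 0  0  0  0
  Δ^4: 0  0  0
  Δ^5: 0  0
  Δ^6: 0
The second differences are constant (-2) and nonzero, while all higher differences vanish, so the minimal degree is 2.

2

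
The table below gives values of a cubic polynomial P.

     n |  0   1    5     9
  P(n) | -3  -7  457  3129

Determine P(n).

P(n) = 5n^3 - 6n^2 - 3n - 3

Write P(n) = an^3 + bn^2 + cn + d. Substituting each data point gives a linear system:
  d = -3
  a + b + c + d = -7
  125a + 25b + 5c + d = 457
  729a + 81b + 9c + d = 3129
Solving the system yields a = 5, b = -6, c = -3, d = -3.
So P(n) = 5n^3 - 6n^2 - 3n - 3.
Check: P(0) = -3. ✓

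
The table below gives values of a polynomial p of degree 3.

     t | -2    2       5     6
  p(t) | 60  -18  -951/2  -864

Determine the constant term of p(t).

Write p(t) = at^3 + bt^2 + ct + d. Substituting each data point gives a linear system:
  -8a + 4b - 2c + d = 60
  8a + 4b + 2c + d = -18
  125a + 25b + 5c + d = -951/2
  216a + 36b + 6c + d = -864
Solving the system yields a = -5, b = 6, c = 1/2, d = -3.
So p(t) = -5t^3 + 6t^2 + (1/2)t - 3.
The constant term is -3.

-3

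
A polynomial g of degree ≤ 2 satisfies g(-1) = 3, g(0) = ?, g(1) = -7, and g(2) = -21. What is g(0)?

1

On equispaced nodes a degree-2 polynomial has vanishing third forward difference, so
  - g(-1) + 3·g(0) - 3·g(1) + g(2) = 0.
Substituting the known values and solving for g(0):
  3·g(0) = 3
  g(0) = 1.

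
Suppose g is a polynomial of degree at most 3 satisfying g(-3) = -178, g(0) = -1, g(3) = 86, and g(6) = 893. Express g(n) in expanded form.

g(n) = 5n^3 - 5n^2 - n - 1

Write g(n) = an^3 + bn^2 + cn + d. Substituting each data point gives a linear system:
  -27a + 9b - 3c + d = -178
  d = -1
  27a + 9b + 3c + d = 86
  216a + 36b + 6c + d = 893
Solving the system yields a = 5, b = -5, c = -1, d = -1.
So g(n) = 5n^3 - 5n^2 - n - 1.
Check: g(0) = -1. ✓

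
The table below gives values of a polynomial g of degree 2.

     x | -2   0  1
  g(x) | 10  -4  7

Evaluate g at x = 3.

Write g(x) = ax^2 + bx + c. Substituting each data point gives a linear system:
  4a - 2b + c = 10
  c = -4
  a + b + c = 7
Solving the system yields a = 6, b = 5, c = -4.
So g(x) = 6x^2 + 5x - 4.
Then g(3) = 65.

65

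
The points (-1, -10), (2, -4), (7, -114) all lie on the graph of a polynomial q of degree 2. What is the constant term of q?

Write q(n) = an^2 + bn + c. Substituting each data point gives a linear system:
  a - b + c = -10
  4a + 2b + c = -4
  49a + 7b + c = -114
Solving the system yields a = -3, b = 5, c = -2.
So q(n) = -3n^2 + 5n - 2.
The constant term is -2.

-2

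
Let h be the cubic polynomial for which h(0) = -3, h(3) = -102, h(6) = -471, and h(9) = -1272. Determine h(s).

h(s) = -s^3 - 6s^2 - 6s - 3

Write h(s) = as^3 + bs^2 + cs + d. Substituting each data point gives a linear system:
  d = -3
  27a + 9b + 3c + d = -102
  216a + 36b + 6c + d = -471
  729a + 81b + 9c + d = -1272
Solving the system yields a = -1, b = -6, c = -6, d = -3.
So h(s) = -s³ - 6s² - 6s - 3.
Check: h(9) = -1272. ✓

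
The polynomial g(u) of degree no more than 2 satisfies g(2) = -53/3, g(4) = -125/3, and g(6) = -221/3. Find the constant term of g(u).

Write g(u) = au^2 + bu + c. Substituting each data point gives a linear system:
  4a + 2b + c = -53/3
  16a + 4b + c = -125/3
  36a + 6b + c = -221/3
Solving the system yields a = -1, b = -6, c = -5/3.
So g(u) = -u^2 - 6u - 5/3.
The constant term is -5/3.

-5/3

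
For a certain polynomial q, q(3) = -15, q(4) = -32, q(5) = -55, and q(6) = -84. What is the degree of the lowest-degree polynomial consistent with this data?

2

Forward differences of the values at s = 3, 4, 5, 6:
  q  : -15  -32  -55  -84
  Δ  : -17  -23  -29
  Δ^2: -6  -6
  Δ^3: 0
The second differences are constant (-6) and nonzero, while all higher differences vanish, so the minimal degree is 2.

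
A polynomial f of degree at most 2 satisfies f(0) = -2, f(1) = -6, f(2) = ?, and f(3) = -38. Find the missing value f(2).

-18

On equispaced nodes a degree-2 polynomial has vanishing third forward difference, so
  - f(0) + 3·f(1) - 3·f(2) + f(3) = 0.
Substituting the known values and solving for f(2):
  -3·f(2) = 54
  f(2) = -18.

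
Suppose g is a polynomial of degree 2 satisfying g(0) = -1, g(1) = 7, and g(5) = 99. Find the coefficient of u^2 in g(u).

Write g(u) = au^2 + bu + c. Substituting each data point gives a linear system:
  c = -1
  a + b + c = 7
  25a + 5b + c = 99
Solving the system yields a = 3, b = 5, c = -1.
So g(u) = 3u^2 + 5u - 1.
The leading coefficient is 3.

3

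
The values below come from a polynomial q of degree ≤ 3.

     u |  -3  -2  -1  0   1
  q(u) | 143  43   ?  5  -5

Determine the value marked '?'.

9

The 4 known points determine the degree-3 polynomial uniquely.
Write q(u) = au^3 + bu^2 + cu + d. Substituting each data point gives a linear system:
  -27a + 9b - 3c + d = 143
  -8a + 4b - 2c + d = 43
  d = 5
  a + b + c + d = -5
Solving the system yields a = -6, b = -3, c = -1, d = 5.
So q(u) = -6u³ - 3u² - u + 5.
Then q(-1) = 9.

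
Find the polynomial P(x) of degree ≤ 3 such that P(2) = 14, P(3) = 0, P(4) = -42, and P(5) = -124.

Using the Lagrange interpolation formula with nodes 2, 3, 4, 5:
  L_0(x) = (x - 3)(x - 4)(x - 5) / -6
  L_1(x) = (x - 2)(x - 4)(x - 5) / 2
  L_2(x) = (x - 2)(x - 3)(x - 5) / -2
  L_3(x) = (x - 2)(x - 3)(x - 4) / 6
Then P(x) = 14·L_0(x) + 0·L_1(x) - 42·L_2(x) - 124·L_3(x).
Expanding and collecting terms gives P(x) = -2x³ + 4x² + 4x + 6.
Check: P(3) = 0. ✓

P(x) = -2x^3 + 4x^2 + 4x + 6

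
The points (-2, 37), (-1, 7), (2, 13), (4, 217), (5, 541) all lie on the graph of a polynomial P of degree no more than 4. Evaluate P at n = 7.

2143

Using the Lagrange interpolation formula with nodes -2, -1, 2, 4, 5:
  L_0(n) = (n + 1)(n - 2)(n - 4)(n - 5) / 168
  L_1(n) = (n + 2)(n - 2)(n - 4)(n - 5) / -90
  L_2(n) = (n + 2)(n + 1)(n - 4)(n - 5) / 72
  L_3(n) = (n + 2)(n + 1)(n - 2)(n - 5) / -60
  L_4(n) = (n + 2)(n + 1)(n - 2)(n - 4) / 126
Then P(n) = 37·L_0(n) + 7·L_1(n) + 13·L_2(n) + 217·L_3(n) + 541·L_4(n).
Expanding and collecting terms gives P(n) = n^4 - n^3 + 2n^2 - 2n + 1.
Evaluating at n = 7: P(7) = 2143.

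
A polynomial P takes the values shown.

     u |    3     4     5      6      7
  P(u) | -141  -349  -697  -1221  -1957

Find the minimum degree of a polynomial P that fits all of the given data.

Forward differences of the values at u = 3, 4, 5, 6, 7:
  P  : -141  -349  -697  -1221  -1957
  Δ  : -208  -348  -524  -736
  Δ^2: -140  -176  -212
  Δ^3: -36  -36
  Δ^4: 0
The third differences are constant (-36) and nonzero, while all higher differences vanish, so the minimal degree is 3.

3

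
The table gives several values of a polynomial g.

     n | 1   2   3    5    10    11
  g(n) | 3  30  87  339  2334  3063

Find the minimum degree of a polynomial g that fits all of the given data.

Divided differences on the nodes 1, 2, 3, 5, 10, 11:
  order 0: 3  30  87  339  2334  3063
  order 1: 27  57  126  399  729
  order 2: 15  23  39  55
  order 3: 2  2  2
  order 4: 0  0
  order 5: 0
The order-3 divided differences are all 2 (nonzero) and every higher order vanishes, so the data lies on a polynomial of degree exactly 3.

3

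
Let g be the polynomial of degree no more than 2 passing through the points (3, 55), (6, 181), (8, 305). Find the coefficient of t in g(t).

Write g(t) = at^2 + bt + c. Substituting each data point gives a linear system:
  9a + 3b + c = 55
  36a + 6b + c = 181
  64a + 8b + c = 305
Solving the system yields a = 4, b = 6, c = 1.
So g(t) = 4t^2 + 6t + 1.
The coefficient of t is 6.

6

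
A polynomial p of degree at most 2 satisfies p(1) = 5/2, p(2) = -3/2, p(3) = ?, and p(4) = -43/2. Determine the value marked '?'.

On equispaced nodes a degree-2 polynomial has vanishing third forward difference, so
  - p(1) + 3·p(2) - 3·p(3) + p(4) = 0.
Substituting the known values and solving for p(3):
  -3·p(3) = 57/2
  p(3) = -19/2.

-19/2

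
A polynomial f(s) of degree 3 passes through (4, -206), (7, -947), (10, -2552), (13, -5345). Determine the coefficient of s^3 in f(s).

Write f(s) = as^3 + bs^2 + cs + d. Substituting each data point gives a linear system:
  64a + 16b + 4c + d = -206
  343a + 49b + 7c + d = -947
  1000a + 100b + 10c + d = -2552
  2197a + 169b + 13c + d = -5345
Solving the system yields a = -2, b = -6, c = 5, d = -2.
So f(s) = -2s^3 - 6s^2 + 5s - 2.
The leading coefficient is -2.

-2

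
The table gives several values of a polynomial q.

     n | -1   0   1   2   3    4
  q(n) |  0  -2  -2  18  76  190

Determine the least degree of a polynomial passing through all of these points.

3

Forward differences of the values at n = -1, 0, 1, 2, 3, 4:
  q  : 0  -2  -2  18  76  190
  Δ  : -2  0  20  58  114
  Δ^2: 2  20  38  56
  Δ^3: 18  18  18
  Δ^4: 0  0
  Δ^5: 0
The third differences are constant (18) and nonzero, while all higher differences vanish, so the minimal degree is 3.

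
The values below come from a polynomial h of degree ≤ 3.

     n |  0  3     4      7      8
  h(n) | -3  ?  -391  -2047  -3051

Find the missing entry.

The 4 known points determine the degree-3 polynomial uniquely.
Write h(n) = an^3 + bn^2 + cn + d. Substituting each data point gives a linear system:
  d = -3
  64a + 16b + 4c + d = -391
  343a + 49b + 7c + d = -2047
  512a + 64b + 8c + d = -3051
Solving the system yields a = -6, b = 1, c = -5, d = -3.
So h(n) = -6n^3 + n^2 - 5n - 3.
Then h(3) = -171.

-171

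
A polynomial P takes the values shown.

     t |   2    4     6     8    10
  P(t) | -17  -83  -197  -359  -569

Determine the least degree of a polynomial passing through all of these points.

Forward differences of the values at t = 2, 4, 6, 8, 10:
  P  : -17  -83  -197  -359  -569
  Δ  : -66  -114  -162  -210
  Δ^2: -48  -48  -48
  Δ^3: 0  0
  Δ^4: 0
The second differences are constant (-48) and nonzero, while all higher differences vanish, so the minimal degree is 2.

2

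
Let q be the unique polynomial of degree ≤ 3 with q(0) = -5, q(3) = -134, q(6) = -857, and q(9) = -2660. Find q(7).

Forward differences of the values at x = 0, 3, 6, 9:
  q  : -5  -134  -857  -2660
  Δ  : -129  -723  -1803
  Δ^2: -594  -1080
  Δ^3: -486
The third differences are constant, confirming degree 3.
Interpolating (Newton forward form) and evaluating at x = 7 gives q(7) = -1314.

-1314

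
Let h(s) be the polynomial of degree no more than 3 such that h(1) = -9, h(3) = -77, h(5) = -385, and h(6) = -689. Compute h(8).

-1717

Using the Lagrange interpolation formula with nodes 1, 3, 5, 6:
  L_0(s) = (s - 3)(s - 5)(s - 6) / -40
  L_1(s) = (s - 1)(s - 5)(s - 6) / 12
  L_2(s) = (s - 1)(s - 3)(s - 6) / -8
  L_3(s) = (s - 1)(s - 3)(s - 5) / 15
Then h(s) = -9·L_0(s) - 77·L_1(s) - 385·L_2(s) - 689·L_3(s).
Expanding and collecting terms gives h(s) = -4s^3 + 6s^2 - 6s - 5.
Evaluating at s = 8: h(8) = -1717.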